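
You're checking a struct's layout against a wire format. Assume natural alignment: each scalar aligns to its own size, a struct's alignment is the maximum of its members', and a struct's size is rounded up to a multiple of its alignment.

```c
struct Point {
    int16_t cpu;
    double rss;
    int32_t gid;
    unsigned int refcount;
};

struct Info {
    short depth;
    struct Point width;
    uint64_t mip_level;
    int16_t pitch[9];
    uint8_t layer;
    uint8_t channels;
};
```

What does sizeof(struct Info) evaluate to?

Point: @0: cpu [2B, align 2] → 2; +6 pad (align 8); @8: rss [8B, align 8] → 16; @16: gid [4B, align 4] → 20; @20: refcount [4B, align 4] → 24; size 24, align 8
@0: depth [2B, align 2] → 2
+6 pad (align 8)
@8: width [24B, align 8] → 32
@32: mip_level [8B, align 8] → 40
@40: pitch [18B, align 2] → 58
@58: layer [1B, align 1] → 59
@59: channels [1B, align 1] → 60
+4 tail pad (align 8)
size 64, align 8

64 bytes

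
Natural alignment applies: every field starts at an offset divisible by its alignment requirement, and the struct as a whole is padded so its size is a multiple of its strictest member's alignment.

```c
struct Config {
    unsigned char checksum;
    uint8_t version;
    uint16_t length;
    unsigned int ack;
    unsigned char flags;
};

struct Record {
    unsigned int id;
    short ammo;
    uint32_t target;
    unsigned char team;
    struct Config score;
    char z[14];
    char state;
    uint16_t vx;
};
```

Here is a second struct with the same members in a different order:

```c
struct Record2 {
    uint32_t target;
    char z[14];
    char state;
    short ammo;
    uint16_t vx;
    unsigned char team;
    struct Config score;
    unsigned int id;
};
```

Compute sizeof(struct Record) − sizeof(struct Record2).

Config: @0: checksum [1B, align 1] → 1; @1: version [1B, align 1] → 2; @2: length [2B, align 2] → 4; @4: ack [4B, align 4] → 8; @8: flags [1B, align 1] → 9; +3 tail pad (align 4); size 12, align 4
@0: id [4B, align 4] → 4
@4: ammo [2B, align 2] → 6
+2 pad (align 4)
@8: target [4B, align 4] → 12
@12: team [1B, align 1] → 13
+3 pad (align 4)
@16: score [12B, align 4] → 28
@28: z [14B, align 1] → 42
@42: state [1B, align 1] → 43
+1 pad (align 2)
@44: vx [2B, align 2] → 46
+2 tail pad (align 4)
size 48, align 4
— Record2 —
@0: target [4B, align 4] → 4
@4: z [14B, align 1] → 18
@18: state [1B, align 1] → 19
+1 pad (align 2)
@20: ammo [2B, align 2] → 22
@22: vx [2B, align 2] → 24
@24: team [1B, align 1] → 25
+3 pad (align 4)
@28: score [12B, align 4] → 40
@40: id [4B, align 4] → 44
size 44, align 4
48 − 44 = 4

4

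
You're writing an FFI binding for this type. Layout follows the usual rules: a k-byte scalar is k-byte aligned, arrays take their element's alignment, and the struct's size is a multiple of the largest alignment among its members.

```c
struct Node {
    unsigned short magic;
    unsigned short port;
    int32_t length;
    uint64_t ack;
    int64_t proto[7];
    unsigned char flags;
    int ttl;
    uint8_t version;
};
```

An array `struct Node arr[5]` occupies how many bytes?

magic at 0 (size 2, align 2) → ends 2
port at 2 (size 2, align 2) → ends 4
length at 4 (size 4, align 4) → ends 8
ack at 8 (size 8, align 8) → ends 16
proto at 16 (size 56, align 8) → ends 72
flags at 72 (size 1, align 1) → ends 73
pad 3 to align 4 for ttl
ttl at 76 (size 4, align 4) → ends 80
version at 80 (size 1, align 1) → ends 81
tail pad 7 to reach multiple of 8
total 88 bytes, alignment 8
array of 5: 5 × 88 = 440

440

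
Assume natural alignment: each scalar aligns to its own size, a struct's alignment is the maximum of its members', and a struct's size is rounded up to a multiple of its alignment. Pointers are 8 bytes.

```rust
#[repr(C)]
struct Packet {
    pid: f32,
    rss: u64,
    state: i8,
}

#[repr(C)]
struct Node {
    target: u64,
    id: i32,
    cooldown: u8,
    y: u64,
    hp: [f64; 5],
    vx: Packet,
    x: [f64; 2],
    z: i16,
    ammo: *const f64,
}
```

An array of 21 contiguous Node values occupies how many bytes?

2520

Packet: 0..4  pid  (4B, 4-aligned); 4..8  -- padding (4B); 8..16  rss  (8B, 8-aligned); 16..17  state  (1B, 1-aligned); 17..24  -- tail padding (7B); sizeof = 24, alignof = 8
0..8  target  (8B, 8-aligned)
8..12  id  (4B, 4-aligned)
12..13  cooldown  (1B, 1-aligned)
13..16  -- padding (3B)
16..24  y  (8B, 8-aligned)
24..64  hp  (40B, 8-aligned)
64..88  vx  (24B, 8-aligned)
88..104  x  (16B, 8-aligned)
104..106  z  (2B, 2-aligned)
106..112  -- padding (6B)
112..120  ammo  (8B, 8-aligned)
sizeof = 120, alignof = 8
array of 21: 21 × 120 = 2520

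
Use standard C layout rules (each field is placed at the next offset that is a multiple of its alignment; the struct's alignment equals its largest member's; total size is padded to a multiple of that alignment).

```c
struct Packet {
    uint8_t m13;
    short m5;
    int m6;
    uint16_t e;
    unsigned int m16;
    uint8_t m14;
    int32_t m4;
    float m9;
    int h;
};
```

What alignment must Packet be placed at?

member alignments: m13=1, m5=2, m6=4, e=2, m16=4, m14=1, m4=4, m9=4, h=4
max = 4

4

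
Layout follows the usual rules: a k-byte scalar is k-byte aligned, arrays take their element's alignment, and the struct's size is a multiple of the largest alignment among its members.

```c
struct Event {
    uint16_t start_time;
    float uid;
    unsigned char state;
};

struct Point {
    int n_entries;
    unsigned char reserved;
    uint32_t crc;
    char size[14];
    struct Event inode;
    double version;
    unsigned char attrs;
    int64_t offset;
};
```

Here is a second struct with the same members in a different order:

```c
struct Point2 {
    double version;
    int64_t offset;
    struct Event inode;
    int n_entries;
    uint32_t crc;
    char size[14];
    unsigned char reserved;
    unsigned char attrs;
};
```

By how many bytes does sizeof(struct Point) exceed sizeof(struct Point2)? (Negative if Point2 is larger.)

Event: 0..2  start_time  (2B, 2-aligned); 2..4  -- padding (2B); 4..8  uid  (4B, 4-aligned); 8..9  state  (1B, 1-aligned); 9..12  -- tail padding (3B); sizeof = 12, alignof = 4
0..4  n_entries  (4B, 4-aligned)
4..5  reserved  (1B, 1-aligned)
5..8  -- padding (3B)
8..12  crc  (4B, 4-aligned)
12..26  size  (14B, 1-aligned)
26..28  -- padding (2B)
28..40  inode  (12B, 4-aligned)
40..48  version  (8B, 8-aligned)
48..49  attrs  (1B, 1-aligned)
49..56  -- padding (7B)
56..64  offset  (8B, 8-aligned)
sizeof = 64, alignof = 8
— Point2 —
0..8  version  (8B, 8-aligned)
8..16  offset  (8B, 8-aligned)
16..28  inode  (12B, 4-aligned)
28..32  n_entries  (4B, 4-aligned)
32..36  crc  (4B, 4-aligned)
36..50  size  (14B, 1-aligned)
50..51  reserved  (1B, 1-aligned)
51..52  attrs  (1B, 1-aligned)
52..56  -- tail padding (4B)
sizeof = 56, alignof = 8
64 − 56 = 8

8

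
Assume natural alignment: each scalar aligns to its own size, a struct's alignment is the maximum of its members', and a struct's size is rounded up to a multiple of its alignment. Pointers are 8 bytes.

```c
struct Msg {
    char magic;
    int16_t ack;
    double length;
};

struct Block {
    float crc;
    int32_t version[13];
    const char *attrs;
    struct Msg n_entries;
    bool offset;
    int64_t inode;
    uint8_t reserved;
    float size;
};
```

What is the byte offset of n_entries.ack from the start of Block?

66

Msg: 0..1  magic  (1B, 1-aligned); 1..2  -- padding (1B); 2..4  ack  (2B, 2-aligned); 4..8  -- padding (4B); 8..16  length  (8B, 8-aligned); sizeof = 16, alignof = 8
0..4  crc  (4B, 4-aligned)
4..56  version  (52B, 4-aligned)
56..64  attrs  (8B, 8-aligned)
64..80  n_entries  (16B, 8-aligned)
within Msg: ack at 2
64 + 2 = 66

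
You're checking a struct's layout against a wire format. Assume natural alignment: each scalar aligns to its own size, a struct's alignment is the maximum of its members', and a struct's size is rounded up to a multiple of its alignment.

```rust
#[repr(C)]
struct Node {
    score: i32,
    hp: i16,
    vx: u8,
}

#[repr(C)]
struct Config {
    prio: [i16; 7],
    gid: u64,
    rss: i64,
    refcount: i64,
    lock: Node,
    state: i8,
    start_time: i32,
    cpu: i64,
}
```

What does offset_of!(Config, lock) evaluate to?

40

Node: @0: score [4B, align 4] → 4; @4: hp [2B, align 2] → 6; @6: vx [1B, align 1] → 7; +1 tail pad (align 4); size 8, align 4
@0: prio [14B, align 2] → 14
+2 pad (align 8)
@16: gid [8B, align 8] → 24
@24: rss [8B, align 8] → 32
@32: refcount [8B, align 8] → 40
@40: lock [8B, align 4] → 48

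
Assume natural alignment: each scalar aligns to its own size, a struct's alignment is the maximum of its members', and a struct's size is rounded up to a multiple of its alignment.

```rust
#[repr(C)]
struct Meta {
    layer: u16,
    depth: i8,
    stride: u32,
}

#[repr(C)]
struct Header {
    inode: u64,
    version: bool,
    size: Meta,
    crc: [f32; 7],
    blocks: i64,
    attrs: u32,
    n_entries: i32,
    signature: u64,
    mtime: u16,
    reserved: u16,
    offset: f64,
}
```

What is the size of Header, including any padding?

Meta: 0..2  layer  (2B, 2-aligned); 2..3  depth  (1B, 1-aligned); 3..4  -- padding (1B); 4..8  stride  (4B, 4-aligned); sizeof = 8, alignof = 4
0..8  inode  (8B, 8-aligned)
8..9  version  (1B, 1-aligned)
9..12  -- padding (3B)
12..20  size  (8B, 4-aligned)
20..48  crc  (28B, 4-aligned)
48..56  blocks  (8B, 8-aligned)
56..60  attrs  (4B, 4-aligned)
60..64  n_entries  (4B, 4-aligned)
64..72  signature  (8B, 8-aligned)
72..74  mtime  (2B, 2-aligned)
74..76  reserved  (2B, 2-aligned)
76..80  -- padding (4B)
80..88  offset  (8B, 8-aligned)
sizeof = 88, alignof = 8

88 bytes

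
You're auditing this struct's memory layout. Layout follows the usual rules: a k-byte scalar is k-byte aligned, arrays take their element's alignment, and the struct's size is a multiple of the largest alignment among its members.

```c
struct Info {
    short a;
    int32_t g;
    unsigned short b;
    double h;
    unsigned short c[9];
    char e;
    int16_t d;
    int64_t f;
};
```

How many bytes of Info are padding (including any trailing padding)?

0..2  a  (2B, 2-aligned)
2..4  -- padding (2B)
4..8  g  (4B, 4-aligned)
8..10  b  (2B, 2-aligned)
10..16  -- padding (6B)
16..24  h  (8B, 8-aligned)
24..42  c  (18B, 2-aligned)
42..43  e  (1B, 1-aligned)
43..44  -- padding (1B)
44..46  d  (2B, 2-aligned)
46..48  -- padding (2B)
48..56  f  (8B, 8-aligned)
sizeof = 56, alignof = 8
data bytes 45, size 56 → padding 11

11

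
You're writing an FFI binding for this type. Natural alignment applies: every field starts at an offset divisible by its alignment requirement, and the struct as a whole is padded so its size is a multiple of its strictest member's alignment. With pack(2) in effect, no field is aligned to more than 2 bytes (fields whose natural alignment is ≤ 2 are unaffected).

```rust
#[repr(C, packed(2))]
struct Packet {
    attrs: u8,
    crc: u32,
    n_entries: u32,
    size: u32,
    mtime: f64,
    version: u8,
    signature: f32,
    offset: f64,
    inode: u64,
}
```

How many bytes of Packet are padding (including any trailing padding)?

0..1  attrs  (1B, 1-aligned)
1..2  -- padding (1B)
2..6  crc  (4B, 2-aligned)
6..10  n_entries  (4B, 2-aligned)
10..14  size  (4B, 2-aligned)
14..22  mtime  (8B, 2-aligned)
22..23  version  (1B, 1-aligned)
23..24  -- padding (1B)
24..28  signature  (4B, 2-aligned)
28..36  offset  (8B, 2-aligned)
36..44  inode  (8B, 2-aligned)
sizeof = 44, alignof = 2
data bytes 42, size 44 → padding 2

2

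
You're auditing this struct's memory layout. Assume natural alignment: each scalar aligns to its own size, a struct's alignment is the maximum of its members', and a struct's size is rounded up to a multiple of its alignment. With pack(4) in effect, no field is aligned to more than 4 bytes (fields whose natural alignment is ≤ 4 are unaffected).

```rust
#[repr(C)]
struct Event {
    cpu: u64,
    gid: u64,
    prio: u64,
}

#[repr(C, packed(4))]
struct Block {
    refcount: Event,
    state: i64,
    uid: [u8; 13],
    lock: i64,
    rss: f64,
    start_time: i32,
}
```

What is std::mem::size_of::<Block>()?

68 bytes

Event: cpu at 0 (size 8, align 8) → ends 8; gid at 8 (size 8, align 8) → ends 16; prio at 16 (size 8, align 8) → ends 24; total 24 bytes, alignment 8
refcount at 0 (size 24, align 4) → ends 24
state at 24 (size 8, align 4) → ends 32
uid at 32 (size 13, align 1) → ends 45
pad 3 to align 4 for lock
lock at 48 (size 8, align 4) → ends 56
rss at 56 (size 8, align 4) → ends 64
start_time at 64 (size 4, align 4) → ends 68
total 68 bytes, alignment 4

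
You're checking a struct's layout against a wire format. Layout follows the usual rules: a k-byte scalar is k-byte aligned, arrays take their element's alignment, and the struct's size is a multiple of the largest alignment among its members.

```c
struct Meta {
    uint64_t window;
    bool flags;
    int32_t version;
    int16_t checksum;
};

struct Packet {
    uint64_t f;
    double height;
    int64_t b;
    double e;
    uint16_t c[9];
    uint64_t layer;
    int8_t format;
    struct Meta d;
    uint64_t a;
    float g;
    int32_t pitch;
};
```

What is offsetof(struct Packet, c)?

32

Meta: 0..8  window  (8B, 8-aligned); 8..9  flags  (1B, 1-aligned); 9..12  -- padding (3B); 12..16  version  (4B, 4-aligned); 16..18  checksum  (2B, 2-aligned); 18..24  -- tail padding (6B); sizeof = 24, alignof = 8
0..8  f  (8B, 8-aligned)
8..16  height  (8B, 8-aligned)
16..24  b  (8B, 8-aligned)
24..32  e  (8B, 8-aligned)
32..50  c  (18B, 2-aligned)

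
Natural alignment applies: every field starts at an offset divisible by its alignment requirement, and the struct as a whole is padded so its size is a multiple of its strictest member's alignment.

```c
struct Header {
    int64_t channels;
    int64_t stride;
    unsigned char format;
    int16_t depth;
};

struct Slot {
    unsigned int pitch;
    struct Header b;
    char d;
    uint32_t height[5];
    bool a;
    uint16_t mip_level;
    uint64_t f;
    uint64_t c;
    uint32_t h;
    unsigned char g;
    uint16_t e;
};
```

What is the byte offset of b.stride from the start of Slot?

16

Header: @0: channels [8B, align 8] → 8; @8: stride [8B, align 8] → 16; @16: format [1B, align 1] → 17; +1 pad (align 2); @18: depth [2B, align 2] → 20; +4 tail pad (align 8); size 24, align 8
@0: pitch [4B, align 4] → 4
+4 pad (align 8)
@8: b [24B, align 8] → 32
within Header: stride at 8
8 + 8 = 16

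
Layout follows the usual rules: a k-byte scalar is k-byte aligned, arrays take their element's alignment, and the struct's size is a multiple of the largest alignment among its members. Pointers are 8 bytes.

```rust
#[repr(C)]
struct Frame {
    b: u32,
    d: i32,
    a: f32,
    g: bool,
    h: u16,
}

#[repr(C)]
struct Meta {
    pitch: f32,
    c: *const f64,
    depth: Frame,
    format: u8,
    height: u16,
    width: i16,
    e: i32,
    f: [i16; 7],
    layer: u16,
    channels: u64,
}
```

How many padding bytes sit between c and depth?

0

Frame: @0: b [4B, align 4] → 4; @4: d [4B, align 4] → 8; @8: a [4B, align 4] → 12; @12: g [1B, align 1] → 13; +1 pad (align 2); @14: h [2B, align 2] → 16; size 16, align 4
@0: pitch [4B, align 4] → 4
+4 pad (align 8)
@8: c [8B, align 8] → 16
@16: depth [16B, align 4] → 32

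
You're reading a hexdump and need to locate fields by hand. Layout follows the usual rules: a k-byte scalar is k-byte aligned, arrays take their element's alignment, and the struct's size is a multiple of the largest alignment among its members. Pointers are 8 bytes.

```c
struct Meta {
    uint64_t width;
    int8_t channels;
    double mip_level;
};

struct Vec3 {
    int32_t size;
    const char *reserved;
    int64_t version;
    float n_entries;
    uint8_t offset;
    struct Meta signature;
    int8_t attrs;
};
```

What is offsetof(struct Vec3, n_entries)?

Meta: width at 0 (size 8, align 8) → ends 8; channels at 8 (size 1, align 1) → ends 9; pad 7 to align 8 for mip_level; mip_level at 16 (size 8, align 8) → ends 24; total 24 bytes, alignment 8
size at 0 (size 4, align 4) → ends 4
pad 4 to align 8 for reserved
reserved at 8 (size 8, align 8) → ends 16
version at 16 (size 8, align 8) → ends 24
n_entries at 24 (size 4, align 4) → ends 28

24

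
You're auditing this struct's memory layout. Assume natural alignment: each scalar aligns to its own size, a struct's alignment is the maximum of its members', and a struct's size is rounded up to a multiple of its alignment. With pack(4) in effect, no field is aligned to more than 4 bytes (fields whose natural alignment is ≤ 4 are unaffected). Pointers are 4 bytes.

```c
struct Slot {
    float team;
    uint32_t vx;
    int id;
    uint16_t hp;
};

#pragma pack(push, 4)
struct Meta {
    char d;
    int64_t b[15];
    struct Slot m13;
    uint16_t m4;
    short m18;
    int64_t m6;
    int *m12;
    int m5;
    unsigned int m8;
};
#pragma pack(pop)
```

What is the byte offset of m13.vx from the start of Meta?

128

Slot: 0..4  team  (4B, 4-aligned); 4..8  vx  (4B, 4-aligned); 8..12  id  (4B, 4-aligned); 12..14  hp  (2B, 2-aligned); 14..16  -- tail padding (2B); sizeof = 16, alignof = 4
0..1  d  (1B, 1-aligned)
1..4  -- padding (3B)
4..124  b  (120B, 4-aligned)
124..140  m13  (16B, 4-aligned)
within Slot: vx at 4
124 + 4 = 128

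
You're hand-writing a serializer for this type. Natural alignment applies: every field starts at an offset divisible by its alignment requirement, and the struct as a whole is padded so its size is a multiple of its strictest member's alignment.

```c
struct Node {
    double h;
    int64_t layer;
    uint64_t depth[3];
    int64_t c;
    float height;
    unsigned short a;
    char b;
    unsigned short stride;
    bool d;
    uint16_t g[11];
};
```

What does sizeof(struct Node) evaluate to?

h at 0 (size 8, align 8) → ends 8
layer at 8 (size 8, align 8) → ends 16
depth at 16 (size 24, align 8) → ends 40
c at 40 (size 8, align 8) → ends 48
height at 48 (size 4, align 4) → ends 52
a at 52 (size 2, align 2) → ends 54
b at 54 (size 1, align 1) → ends 55
pad 1 to align 2 for stride
stride at 56 (size 2, align 2) → ends 58
d at 58 (size 1, align 1) → ends 59
pad 1 to align 2 for g
g at 60 (size 22, align 2) → ends 82
tail pad 6 to reach multiple of 8
total 88 bytes, alignment 8

88 bytes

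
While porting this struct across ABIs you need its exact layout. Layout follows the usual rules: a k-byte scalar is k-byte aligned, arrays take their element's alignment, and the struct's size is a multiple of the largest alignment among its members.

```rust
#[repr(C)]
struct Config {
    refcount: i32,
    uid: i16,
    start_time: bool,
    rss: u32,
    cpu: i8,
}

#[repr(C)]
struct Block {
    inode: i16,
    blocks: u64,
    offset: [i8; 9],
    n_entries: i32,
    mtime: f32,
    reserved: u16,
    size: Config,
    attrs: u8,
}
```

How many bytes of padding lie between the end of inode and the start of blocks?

Config: @0: refcount [4B, align 4] → 4; @4: uid [2B, align 2] → 6; @6: start_time [1B, align 1] → 7; +1 pad (align 4); @8: rss [4B, align 4] → 12; @12: cpu [1B, align 1] → 13; +3 tail pad (align 4); size 16, align 4
@0: inode [2B, align 2] → 2
+6 pad (align 8)
@8: blocks [8B, align 8] → 16

6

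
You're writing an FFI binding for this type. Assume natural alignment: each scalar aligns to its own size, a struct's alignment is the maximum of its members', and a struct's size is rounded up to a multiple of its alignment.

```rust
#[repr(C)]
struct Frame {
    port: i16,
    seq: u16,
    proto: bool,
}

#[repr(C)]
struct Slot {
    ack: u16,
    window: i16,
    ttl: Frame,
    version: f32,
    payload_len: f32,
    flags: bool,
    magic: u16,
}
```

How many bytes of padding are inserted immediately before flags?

Frame: @0: port [2B, align 2] → 2; @2: seq [2B, align 2] → 4; @4: proto [1B, align 1] → 5; +1 tail pad (align 2); size 6, align 2
@0: ack [2B, align 2] → 2
@2: window [2B, align 2] → 4
@4: ttl [6B, align 2] → 10
+2 pad (align 4)
@12: version [4B, align 4] → 16
@16: payload_len [4B, align 4] → 20
@20: flags [1B, align 1] → 21

0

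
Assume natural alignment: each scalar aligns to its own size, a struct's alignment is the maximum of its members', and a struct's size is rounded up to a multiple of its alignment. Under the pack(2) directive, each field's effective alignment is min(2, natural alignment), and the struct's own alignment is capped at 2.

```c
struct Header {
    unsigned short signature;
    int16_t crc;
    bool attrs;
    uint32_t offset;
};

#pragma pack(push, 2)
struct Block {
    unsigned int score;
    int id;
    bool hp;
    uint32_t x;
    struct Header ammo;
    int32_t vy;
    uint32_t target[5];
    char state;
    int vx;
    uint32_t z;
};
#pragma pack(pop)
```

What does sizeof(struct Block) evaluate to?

60

Header: 0..2  signature  (2B, 2-aligned); 2..4  crc  (2B, 2-aligned); 4..5  attrs  (1B, 1-aligned); 5..8  -- padding (3B); 8..12  offset  (4B, 4-aligned); sizeof = 12, alignof = 4
0..4  score  (4B, 2-aligned)
4..8  id  (4B, 2-aligned)
8..9  hp  (1B, 1-aligned)
9..10  -- padding (1B)
10..14  x  (4B, 2-aligned)
14..26  ammo  (12B, 2-aligned)
26..30  vy  (4B, 2-aligned)
30..50  target  (20B, 2-aligned)
50..51  state  (1B, 1-aligned)
51..52  -- padding (1B)
52..56  vx  (4B, 2-aligned)
56..60  z  (4B, 2-aligned)
sizeof = 60, alignof = 2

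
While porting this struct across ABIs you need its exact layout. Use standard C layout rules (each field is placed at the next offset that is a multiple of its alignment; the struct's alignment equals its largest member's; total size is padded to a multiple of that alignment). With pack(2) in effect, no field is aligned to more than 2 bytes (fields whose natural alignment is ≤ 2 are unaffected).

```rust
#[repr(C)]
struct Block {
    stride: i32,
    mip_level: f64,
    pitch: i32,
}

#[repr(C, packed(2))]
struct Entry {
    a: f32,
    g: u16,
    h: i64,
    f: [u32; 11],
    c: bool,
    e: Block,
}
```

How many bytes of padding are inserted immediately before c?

Block: 0..4  stride  (4B, 4-aligned); 4..8  -- padding (4B); 8..16  mip_level  (8B, 8-aligned); 16..20  pitch  (4B, 4-aligned); 20..24  -- tail padding (4B); sizeof = 24, alignof = 8
0..4  a  (4B, 2-aligned)
4..6  g  (2B, 2-aligned)
6..14  h  (8B, 2-aligned)
14..58  f  (44B, 2-aligned)
58..59  c  (1B, 1-aligned)

0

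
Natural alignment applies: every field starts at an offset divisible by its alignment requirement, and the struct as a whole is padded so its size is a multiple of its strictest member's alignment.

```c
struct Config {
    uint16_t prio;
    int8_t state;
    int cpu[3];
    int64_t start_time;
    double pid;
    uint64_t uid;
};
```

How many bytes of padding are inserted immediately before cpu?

@0: prio [2B, align 2] → 2
@2: state [1B, align 1] → 3
+1 pad (align 4)
@4: cpu [12B, align 4] → 16

1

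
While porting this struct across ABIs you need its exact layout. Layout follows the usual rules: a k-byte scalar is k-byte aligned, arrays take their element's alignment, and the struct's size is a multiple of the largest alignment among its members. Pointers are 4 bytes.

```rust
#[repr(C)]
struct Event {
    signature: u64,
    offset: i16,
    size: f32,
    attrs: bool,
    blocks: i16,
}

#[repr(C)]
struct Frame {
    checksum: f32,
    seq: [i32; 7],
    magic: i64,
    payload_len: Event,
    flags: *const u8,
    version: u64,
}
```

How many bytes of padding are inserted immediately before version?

4

Event: @0: signature [8B, align 8] → 8; @8: offset [2B, align 2] → 10; +2 pad (align 4); @12: size [4B, align 4] → 16; @16: attrs [1B, align 1] → 17; +1 pad (align 2); @18: blocks [2B, align 2] → 20; +4 tail pad (align 8); size 24, align 8
@0: checksum [4B, align 4] → 4
@4: seq [28B, align 4] → 32
@32: magic [8B, align 8] → 40
@40: payload_len [24B, align 8] → 64
@64: flags [4B, align 4] → 68
+4 pad (align 8)
@72: version [8B, align 8] → 80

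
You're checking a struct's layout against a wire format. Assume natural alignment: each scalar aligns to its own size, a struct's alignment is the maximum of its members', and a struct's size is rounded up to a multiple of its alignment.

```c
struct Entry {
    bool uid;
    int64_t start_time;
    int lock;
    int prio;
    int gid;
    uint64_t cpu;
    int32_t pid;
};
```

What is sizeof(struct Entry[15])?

720

@0: uid [1B, align 1] → 1
+7 pad (align 8)
@8: start_time [8B, align 8] → 16
@16: lock [4B, align 4] → 20
@20: prio [4B, align 4] → 24
@24: gid [4B, align 4] → 28
+4 pad (align 8)
@32: cpu [8B, align 8] → 40
@40: pid [4B, align 4] → 44
+4 tail pad (align 8)
size 48, align 8
array of 15: 15 × 48 = 720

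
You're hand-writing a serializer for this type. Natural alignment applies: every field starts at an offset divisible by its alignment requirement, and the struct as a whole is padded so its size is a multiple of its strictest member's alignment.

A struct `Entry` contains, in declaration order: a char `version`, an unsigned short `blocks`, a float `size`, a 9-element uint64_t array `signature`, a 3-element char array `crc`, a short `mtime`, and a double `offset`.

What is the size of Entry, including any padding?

96 bytes

version at 0 (size 1, align 1) → ends 1
pad 1 to align 2 for blocks
blocks at 2 (size 2, align 2) → ends 4
size at 4 (size 4, align 4) → ends 8
signature at 8 (size 72, align 8) → ends 80
crc at 80 (size 3, align 1) → ends 83
pad 1 to align 2 for mtime
mtime at 84 (size 2, align 2) → ends 86
pad 2 to align 8 for offset
offset at 88 (size 8, align 8) → ends 96
total 96 bytes, alignment 8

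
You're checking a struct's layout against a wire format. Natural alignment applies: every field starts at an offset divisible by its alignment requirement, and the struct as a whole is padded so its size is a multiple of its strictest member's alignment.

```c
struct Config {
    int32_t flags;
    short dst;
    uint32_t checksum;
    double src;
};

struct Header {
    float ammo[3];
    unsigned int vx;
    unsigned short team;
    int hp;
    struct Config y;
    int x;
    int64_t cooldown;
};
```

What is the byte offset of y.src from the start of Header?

Config: @0: flags [4B, align 4] → 4; @4: dst [2B, align 2] → 6; +2 pad (align 4); @8: checksum [4B, align 4] → 12; +4 pad (align 8); @16: src [8B, align 8] → 24; size 24, align 8
@0: ammo [12B, align 4] → 12
@12: vx [4B, align 4] → 16
@16: team [2B, align 2] → 18
+2 pad (align 4)
@20: hp [4B, align 4] → 24
@24: y [24B, align 8] → 48
within Config: src at 16
24 + 16 = 40

40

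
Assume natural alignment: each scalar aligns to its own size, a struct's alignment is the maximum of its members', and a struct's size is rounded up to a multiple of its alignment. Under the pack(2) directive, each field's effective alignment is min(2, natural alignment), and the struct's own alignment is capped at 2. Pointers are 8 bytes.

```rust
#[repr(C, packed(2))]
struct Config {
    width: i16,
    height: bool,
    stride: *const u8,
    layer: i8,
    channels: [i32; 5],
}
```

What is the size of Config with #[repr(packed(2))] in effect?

34

0..2  width  (2B, 2-aligned)
2..3  height  (1B, 1-aligned)
3..4  -- padding (1B)
4..12  stride  (8B, 2-aligned)
12..13  layer  (1B, 1-aligned)
13..14  -- padding (1B)
14..34  channels  (20B, 2-aligned)
sizeof = 34, alignof = 2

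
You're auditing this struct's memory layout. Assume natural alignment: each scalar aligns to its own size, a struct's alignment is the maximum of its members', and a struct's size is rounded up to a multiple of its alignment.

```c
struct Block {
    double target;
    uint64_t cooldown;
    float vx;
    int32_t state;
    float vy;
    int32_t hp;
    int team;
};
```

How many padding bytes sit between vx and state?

@0: target [8B, align 8] → 8
@8: cooldown [8B, align 8] → 16
@16: vx [4B, align 4] → 20
@20: state [4B, align 4] → 24

0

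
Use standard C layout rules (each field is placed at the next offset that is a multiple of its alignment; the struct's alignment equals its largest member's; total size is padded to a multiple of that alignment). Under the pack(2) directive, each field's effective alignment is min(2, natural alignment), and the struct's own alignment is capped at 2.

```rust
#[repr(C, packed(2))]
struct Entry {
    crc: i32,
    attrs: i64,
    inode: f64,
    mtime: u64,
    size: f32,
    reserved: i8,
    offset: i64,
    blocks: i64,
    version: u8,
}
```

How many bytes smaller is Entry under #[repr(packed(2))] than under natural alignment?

natural layout:
  @0: crc [4B, align 4] → 4
  +4 pad (align 8)
  @8: attrs [8B, align 8] → 16
  @16: inode [8B, align 8] → 24
  @24: mtime [8B, align 8] → 32
  @32: size [4B, align 4] → 36
  @36: reserved [1B, align 1] → 37
  +3 pad (align 8)
  @40: offset [8B, align 8] → 48
  @48: blocks [8B, align 8] → 56
  @56: version [1B, align 1] → 57
  +7 tail pad (align 8)
  size 64, align 8
packed(2) layout:
  @0: crc [4B, align 2] → 4
  @4: attrs [8B, align 2] → 12
  @12: inode [8B, align 2] → 20
  @20: mtime [8B, align 2] → 28
  @28: size [4B, align 2] → 32
  @32: reserved [1B, align 1] → 33
  +1 pad (align 2)
  @34: offset [8B, align 2] → 42
  @42: blocks [8B, align 2] → 50
  @50: version [1B, align 1] → 51
  +1 tail pad (align 2)
  size 52, align 2
64 − 52 = 12

12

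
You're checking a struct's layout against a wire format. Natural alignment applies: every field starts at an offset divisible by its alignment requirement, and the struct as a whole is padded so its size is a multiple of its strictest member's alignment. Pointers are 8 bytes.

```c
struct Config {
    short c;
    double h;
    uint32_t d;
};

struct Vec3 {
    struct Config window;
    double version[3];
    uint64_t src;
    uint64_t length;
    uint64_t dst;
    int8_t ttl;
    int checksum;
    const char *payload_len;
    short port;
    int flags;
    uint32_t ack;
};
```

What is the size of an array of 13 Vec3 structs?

Config: c at 0 (size 2, align 2) → ends 2; pad 6 to align 8 for h; h at 8 (size 8, align 8) → ends 16; d at 16 (size 4, align 4) → ends 20; tail pad 4 to reach multiple of 8; total 24 bytes, alignment 8
window at 0 (size 24, align 8) → ends 24
version at 24 (size 24, align 8) → ends 48
src at 48 (size 8, align 8) → ends 56
length at 56 (size 8, align 8) → ends 64
dst at 64 (size 8, align 8) → ends 72
ttl at 72 (size 1, align 1) → ends 73
pad 3 to align 4 for checksum
checksum at 76 (size 4, align 4) → ends 80
payload_len at 80 (size 8, align 8) → ends 88
port at 88 (size 2, align 2) → ends 90
pad 2 to align 4 for flags
flags at 92 (size 4, align 4) → ends 96
ack at 96 (size 4, align 4) → ends 100
tail pad 4 to reach multiple of 8
total 104 bytes, alignment 8
array of 13: 13 × 104 = 1352

1352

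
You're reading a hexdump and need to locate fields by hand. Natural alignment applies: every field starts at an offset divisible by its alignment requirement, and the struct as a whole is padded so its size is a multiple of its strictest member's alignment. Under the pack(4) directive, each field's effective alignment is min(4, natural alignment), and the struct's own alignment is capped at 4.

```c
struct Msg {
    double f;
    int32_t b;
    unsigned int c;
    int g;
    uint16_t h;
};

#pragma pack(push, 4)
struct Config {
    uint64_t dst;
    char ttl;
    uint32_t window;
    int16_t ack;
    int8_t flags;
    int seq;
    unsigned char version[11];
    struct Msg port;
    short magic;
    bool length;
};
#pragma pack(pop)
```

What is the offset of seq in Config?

20

Msg: @0: f [8B, align 8] → 8; @8: b [4B, align 4] → 12; @12: c [4B, align 4] → 16; @16: g [4B, align 4] → 20; @20: h [2B, align 2] → 22; +2 tail pad (align 8); size 24, align 8
@0: dst [8B, align 4] → 8
@8: ttl [1B, align 1] → 9
+3 pad (align 4)
@12: window [4B, align 4] → 16
@16: ack [2B, align 2] → 18
@18: flags [1B, align 1] → 19
+1 pad (align 4)
@20: seq [4B, align 4] → 24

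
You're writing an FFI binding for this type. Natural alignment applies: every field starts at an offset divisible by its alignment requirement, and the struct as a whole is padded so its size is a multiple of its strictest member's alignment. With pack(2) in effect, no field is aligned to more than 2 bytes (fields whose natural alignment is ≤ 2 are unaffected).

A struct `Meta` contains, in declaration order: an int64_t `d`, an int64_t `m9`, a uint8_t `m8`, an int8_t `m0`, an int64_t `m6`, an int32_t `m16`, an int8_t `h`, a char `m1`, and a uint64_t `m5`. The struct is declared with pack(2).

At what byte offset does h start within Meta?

@0: d [8B, align 2] → 8
@8: m9 [8B, align 2] → 16
@16: m8 [1B, align 1] → 17
@17: m0 [1B, align 1] → 18
@18: m6 [8B, align 2] → 26
@26: m16 [4B, align 2] → 30
@30: h [1B, align 1] → 31

30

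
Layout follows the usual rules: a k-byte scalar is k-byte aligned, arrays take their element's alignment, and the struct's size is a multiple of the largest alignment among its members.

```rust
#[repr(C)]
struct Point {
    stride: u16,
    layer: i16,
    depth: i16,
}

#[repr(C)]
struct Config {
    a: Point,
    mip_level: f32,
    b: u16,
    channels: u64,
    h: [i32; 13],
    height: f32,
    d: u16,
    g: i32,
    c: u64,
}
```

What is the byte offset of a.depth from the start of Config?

4

Point: 0..2  stride  (2B, 2-aligned); 2..4  layer  (2B, 2-aligned); 4..6  depth  (2B, 2-aligned); sizeof = 6, alignof = 2
0..6  a  (6B, 2-aligned)
within Point: depth at 4
0 + 4 = 4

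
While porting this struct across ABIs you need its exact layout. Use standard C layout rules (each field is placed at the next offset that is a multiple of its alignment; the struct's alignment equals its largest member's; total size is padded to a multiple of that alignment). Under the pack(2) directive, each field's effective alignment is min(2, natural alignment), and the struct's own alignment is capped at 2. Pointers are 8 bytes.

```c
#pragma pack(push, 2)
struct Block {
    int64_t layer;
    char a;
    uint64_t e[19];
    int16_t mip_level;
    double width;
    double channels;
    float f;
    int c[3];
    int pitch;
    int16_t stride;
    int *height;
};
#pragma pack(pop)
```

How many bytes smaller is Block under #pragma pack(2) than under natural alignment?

14

natural layout:
  layer at 0 (size 8, align 8) → ends 8
  a at 8 (size 1, align 1) → ends 9
  pad 7 to align 8 for e
  e at 16 (size 152, align 8) → ends 168
  mip_level at 168 (size 2, align 2) → ends 170
  pad 6 to align 8 for width
  width at 176 (size 8, align 8) → ends 184
  channels at 184 (size 8, align 8) → ends 192
  f at 192 (size 4, align 4) → ends 196
  c at 196 (size 12, align 4) → ends 208
  pitch at 208 (size 4, align 4) → ends 212
  stride at 212 (size 2, align 2) → ends 214
  pad 2 to align 8 for height
  height at 216 (size 8, align 8) → ends 224
  total 224 bytes, alignment 8
packed(2) layout:
  layer at 0 (size 8, align 2) → ends 8
  a at 8 (size 1, align 1) → ends 9
  pad 1 to align 2 for e
  e at 10 (size 152, align 2) → ends 162
  mip_level at 162 (size 2, align 2) → ends 164
  width at 164 (size 8, align 2) → ends 172
  channels at 172 (size 8, align 2) → ends 180
  f at 180 (size 4, align 2) → ends 184
  c at 184 (size 12, align 2) → ends 196
  pitch at 196 (size 4, align 2) → ends 200
  stride at 200 (size 2, align 2) → ends 202
  height at 202 (size 8, align 2) → ends 210
  total 210 bytes, alignment 2
224 − 210 = 14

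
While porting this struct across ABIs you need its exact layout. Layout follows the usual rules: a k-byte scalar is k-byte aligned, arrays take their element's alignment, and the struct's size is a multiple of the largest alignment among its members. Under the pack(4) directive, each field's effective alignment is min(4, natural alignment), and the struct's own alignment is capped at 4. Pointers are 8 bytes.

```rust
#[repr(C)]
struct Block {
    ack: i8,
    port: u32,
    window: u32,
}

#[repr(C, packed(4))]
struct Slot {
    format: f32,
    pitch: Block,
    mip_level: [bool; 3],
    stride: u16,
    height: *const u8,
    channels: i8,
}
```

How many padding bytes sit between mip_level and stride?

Block: 0..1  ack  (1B, 1-aligned); 1..4  -- padding (3B); 4..8  port  (4B, 4-aligned); 8..12  window  (4B, 4-aligned); sizeof = 12, alignof = 4
0..4  format  (4B, 4-aligned)
4..16  pitch  (12B, 4-aligned)
16..19  mip_level  (3B, 1-aligned)
19..20  -- padding (1B)
20..22  stride  (2B, 2-aligned)

1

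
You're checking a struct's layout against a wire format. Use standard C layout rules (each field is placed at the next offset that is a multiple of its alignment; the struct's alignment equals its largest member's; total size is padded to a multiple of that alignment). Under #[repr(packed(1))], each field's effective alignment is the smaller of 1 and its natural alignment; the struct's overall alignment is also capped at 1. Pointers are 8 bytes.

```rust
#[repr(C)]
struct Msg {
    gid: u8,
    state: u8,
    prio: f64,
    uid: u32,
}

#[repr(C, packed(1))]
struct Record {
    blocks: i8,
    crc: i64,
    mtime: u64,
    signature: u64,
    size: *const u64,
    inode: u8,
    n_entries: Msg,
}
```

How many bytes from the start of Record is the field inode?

Msg: @0: gid [1B, align 1] → 1; @1: state [1B, align 1] → 2; +6 pad (align 8); @8: prio [8B, align 8] → 16; @16: uid [4B, align 4] → 20; +4 tail pad (align 8); size 24, align 8
@0: blocks [1B, align 1] → 1
@1: crc [8B, align 1] → 9
@9: mtime [8B, align 1] → 17
@17: signature [8B, align 1] → 25
@25: size [8B, align 1] → 33
@33: inode [1B, align 1] → 34

33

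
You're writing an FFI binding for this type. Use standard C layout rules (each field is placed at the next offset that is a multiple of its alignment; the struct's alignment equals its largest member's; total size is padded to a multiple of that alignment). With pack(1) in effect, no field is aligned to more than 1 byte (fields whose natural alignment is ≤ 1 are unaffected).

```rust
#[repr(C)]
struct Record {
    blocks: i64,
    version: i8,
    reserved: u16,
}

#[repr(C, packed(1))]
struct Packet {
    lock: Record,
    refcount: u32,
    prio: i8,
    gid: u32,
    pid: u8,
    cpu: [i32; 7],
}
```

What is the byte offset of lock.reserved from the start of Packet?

Record: 0..8  blocks  (8B, 8-aligned); 8..9  version  (1B, 1-aligned); 9..10  -- padding (1B); 10..12  reserved  (2B, 2-aligned); 12..16  -- tail padding (4B); sizeof = 16, alignof = 8
0..16  lock  (16B, 1-aligned)
within Record: reserved at 10
0 + 10 = 10

10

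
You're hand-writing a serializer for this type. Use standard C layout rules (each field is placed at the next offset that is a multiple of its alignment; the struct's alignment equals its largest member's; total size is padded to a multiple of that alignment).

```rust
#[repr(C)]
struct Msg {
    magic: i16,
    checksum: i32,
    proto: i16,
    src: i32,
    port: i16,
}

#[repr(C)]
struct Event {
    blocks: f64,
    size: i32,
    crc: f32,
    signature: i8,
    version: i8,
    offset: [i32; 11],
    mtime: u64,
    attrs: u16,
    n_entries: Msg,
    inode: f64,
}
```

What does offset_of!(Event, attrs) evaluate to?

72

Msg: 0..2  magic  (2B, 2-aligned); 2..4  -- padding (2B); 4..8  checksum  (4B, 4-aligned); 8..10  proto  (2B, 2-aligned); 10..12  -- padding (2B); 12..16  src  (4B, 4-aligned); 16..18  port  (2B, 2-aligned); 18..20  -- tail padding (2B); sizeof = 20, alignof = 4
0..8  blocks  (8B, 8-aligned)
8..12  size  (4B, 4-aligned)
12..16  crc  (4B, 4-aligned)
16..17  signature  (1B, 1-aligned)
17..18  version  (1B, 1-aligned)
18..20  -- padding (2B)
20..64  offset  (44B, 4-aligned)
64..72  mtime  (8B, 8-aligned)
72..74  attrs  (2B, 2-aligned)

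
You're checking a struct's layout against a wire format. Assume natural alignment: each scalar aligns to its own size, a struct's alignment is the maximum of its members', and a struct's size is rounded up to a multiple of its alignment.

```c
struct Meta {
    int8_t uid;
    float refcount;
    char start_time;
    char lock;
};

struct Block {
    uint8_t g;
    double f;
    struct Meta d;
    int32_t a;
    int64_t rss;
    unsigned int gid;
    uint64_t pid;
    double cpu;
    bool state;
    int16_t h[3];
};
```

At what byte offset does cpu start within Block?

Meta: uid at 0 (size 1, align 1) → ends 1; pad 3 to align 4 for refcount; refcount at 4 (size 4, align 4) → ends 8; start_time at 8 (size 1, align 1) → ends 9; lock at 9 (size 1, align 1) → ends 10; tail pad 2 to reach multiple of 4; total 12 bytes, alignment 4
g at 0 (size 1, align 1) → ends 1
pad 7 to align 8 for f
f at 8 (size 8, align 8) → ends 16
d at 16 (size 12, align 4) → ends 28
a at 28 (size 4, align 4) → ends 32
rss at 32 (size 8, align 8) → ends 40
gid at 40 (size 4, align 4) → ends 44
pad 4 to align 8 for pid
pid at 48 (size 8, align 8) → ends 56
cpu at 56 (size 8, align 8) → ends 64

56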